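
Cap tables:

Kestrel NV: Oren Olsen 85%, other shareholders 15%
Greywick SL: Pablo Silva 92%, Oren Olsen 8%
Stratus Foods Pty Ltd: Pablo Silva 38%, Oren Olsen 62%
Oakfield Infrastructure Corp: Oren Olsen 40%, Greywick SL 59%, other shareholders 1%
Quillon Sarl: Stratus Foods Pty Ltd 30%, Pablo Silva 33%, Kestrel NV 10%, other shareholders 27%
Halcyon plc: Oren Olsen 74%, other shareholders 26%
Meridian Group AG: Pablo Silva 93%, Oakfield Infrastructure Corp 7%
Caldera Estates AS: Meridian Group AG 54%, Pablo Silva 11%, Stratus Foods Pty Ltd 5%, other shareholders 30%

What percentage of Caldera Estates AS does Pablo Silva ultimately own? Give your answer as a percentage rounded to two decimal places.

Pablo reaches Caldera along 4 paths.
Via Meridian: 93% × 54% = 50.22%.
Via Greywick → Oakfield → Meridian: 92% × 59% × 7% × 54% = 2.051784%.
Direct stake: 11% = 11%.
Via Stratus: 38% × 5% = 1.9%.
Total: 50.22% + 2.051784% + 11% + 1.9% = 65.171784%.
Rounded: 65.17%.

65.17%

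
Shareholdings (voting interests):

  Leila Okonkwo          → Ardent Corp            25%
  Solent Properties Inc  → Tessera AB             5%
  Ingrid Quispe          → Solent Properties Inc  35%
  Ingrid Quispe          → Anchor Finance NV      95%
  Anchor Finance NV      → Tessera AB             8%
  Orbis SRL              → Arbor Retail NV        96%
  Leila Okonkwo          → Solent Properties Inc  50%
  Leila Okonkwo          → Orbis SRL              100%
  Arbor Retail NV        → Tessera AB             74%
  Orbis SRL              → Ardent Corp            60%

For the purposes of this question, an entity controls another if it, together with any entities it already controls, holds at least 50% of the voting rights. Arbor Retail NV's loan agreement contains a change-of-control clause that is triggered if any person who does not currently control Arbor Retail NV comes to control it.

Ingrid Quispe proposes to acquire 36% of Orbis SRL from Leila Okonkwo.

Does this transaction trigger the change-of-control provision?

No

The purchase adds only to Ingrid's holdings (Leila's stake shrinks), so Ingrid is the only person who could newly come to control Arbor.
Ingrid holds 95% of Anchor, so Ingrid controls Anchor.
Neither Ingrid nor any entity Ingrid controls holds any voting interest in Arbor.
So before the transaction, Ingrid does not control Arbor.
After the purchase, Ingrid holds 36% of Orbis directly, and Leila's stake falls to 64%.
Ingrid's side now holds 36% of Orbis, not ≥ 50%, so Ingrid still does not control Orbis.
After the transaction, neither Ingrid nor any entity Ingrid controls holds a voting interest in Arbor, so Ingrid still does not control it.
No new person acquires control, so the clause is not triggered.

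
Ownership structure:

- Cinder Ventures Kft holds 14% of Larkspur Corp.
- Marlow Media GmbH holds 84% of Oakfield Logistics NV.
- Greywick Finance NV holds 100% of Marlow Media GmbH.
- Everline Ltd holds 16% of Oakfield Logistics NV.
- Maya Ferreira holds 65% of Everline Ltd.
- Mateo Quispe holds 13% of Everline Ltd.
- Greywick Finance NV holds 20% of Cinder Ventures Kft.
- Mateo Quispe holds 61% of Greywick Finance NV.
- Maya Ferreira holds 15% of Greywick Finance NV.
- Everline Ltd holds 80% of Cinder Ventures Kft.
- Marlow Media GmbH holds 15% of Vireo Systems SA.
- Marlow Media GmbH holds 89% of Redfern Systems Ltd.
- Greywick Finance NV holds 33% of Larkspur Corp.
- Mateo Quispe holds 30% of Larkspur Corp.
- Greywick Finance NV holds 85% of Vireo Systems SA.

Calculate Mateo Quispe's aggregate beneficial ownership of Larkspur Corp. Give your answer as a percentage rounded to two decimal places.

53.29%

Mateo reaches Larkspur along 4 paths.
Via Greywick → Cinder: 61% × 20% × 14% = 1.708%.
Via Everline → Cinder: 13% × 80% × 14% = 1.456%.
Via Greywick: 61% × 33% = 20.13%.
Direct stake: 30% = 30%.
Total: 1.708% + 1.456% + 20.13% + 30% = 53.294%.
Rounded: 53.29%.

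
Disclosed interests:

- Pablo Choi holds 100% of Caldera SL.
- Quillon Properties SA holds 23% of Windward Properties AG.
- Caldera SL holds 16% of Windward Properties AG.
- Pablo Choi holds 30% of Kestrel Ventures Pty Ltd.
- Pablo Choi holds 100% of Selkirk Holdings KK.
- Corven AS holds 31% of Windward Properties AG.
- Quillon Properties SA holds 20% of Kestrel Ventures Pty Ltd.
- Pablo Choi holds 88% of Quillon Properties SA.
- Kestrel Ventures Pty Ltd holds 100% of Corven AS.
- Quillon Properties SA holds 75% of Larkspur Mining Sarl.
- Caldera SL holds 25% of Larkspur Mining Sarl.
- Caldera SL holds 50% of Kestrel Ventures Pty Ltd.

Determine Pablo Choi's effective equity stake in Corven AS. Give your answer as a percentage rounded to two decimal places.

Pablo reaches Corven along 3 paths.
Via Caldera → Kestrel: 100% × 50% × 100% = 50%.
Via Kestrel: 30% × 100% = 30%.
Via Quillon → Kestrel: 88% × 20% × 100% = 17.6%.
Total: 50% + 30% + 17.6% = 97.6%.
Rounded: 97.60%.

97.60%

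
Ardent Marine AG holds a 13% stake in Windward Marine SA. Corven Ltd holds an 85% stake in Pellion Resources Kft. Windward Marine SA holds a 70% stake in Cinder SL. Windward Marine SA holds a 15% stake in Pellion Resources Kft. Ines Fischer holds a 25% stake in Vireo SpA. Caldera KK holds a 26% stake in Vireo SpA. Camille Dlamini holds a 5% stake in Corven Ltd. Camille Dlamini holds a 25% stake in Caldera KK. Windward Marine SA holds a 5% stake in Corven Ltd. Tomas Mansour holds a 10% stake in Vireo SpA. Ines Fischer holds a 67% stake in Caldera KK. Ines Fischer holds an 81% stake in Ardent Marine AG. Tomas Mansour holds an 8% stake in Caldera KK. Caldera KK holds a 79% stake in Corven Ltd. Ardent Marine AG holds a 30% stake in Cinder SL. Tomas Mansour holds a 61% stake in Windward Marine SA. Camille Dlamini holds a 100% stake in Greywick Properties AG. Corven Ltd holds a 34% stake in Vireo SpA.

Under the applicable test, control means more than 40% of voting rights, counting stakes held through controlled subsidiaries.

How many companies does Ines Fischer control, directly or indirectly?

Ines holds 67% of Caldera, so Ines controls Caldera.
Ines holds 81% of Ardent, so Ines controls Ardent.
Caldera holds 79% of Corven, so Ines controls Corven.
Corven and Ines and Caldera together hold 34% + 25% + 26% = 85% of Vireo, so Ines controls Vireo.
Corven holds 85% of Pellion, so Ines controls Pellion.
No other company's threshold is met.
Ines controls 5 companies.

5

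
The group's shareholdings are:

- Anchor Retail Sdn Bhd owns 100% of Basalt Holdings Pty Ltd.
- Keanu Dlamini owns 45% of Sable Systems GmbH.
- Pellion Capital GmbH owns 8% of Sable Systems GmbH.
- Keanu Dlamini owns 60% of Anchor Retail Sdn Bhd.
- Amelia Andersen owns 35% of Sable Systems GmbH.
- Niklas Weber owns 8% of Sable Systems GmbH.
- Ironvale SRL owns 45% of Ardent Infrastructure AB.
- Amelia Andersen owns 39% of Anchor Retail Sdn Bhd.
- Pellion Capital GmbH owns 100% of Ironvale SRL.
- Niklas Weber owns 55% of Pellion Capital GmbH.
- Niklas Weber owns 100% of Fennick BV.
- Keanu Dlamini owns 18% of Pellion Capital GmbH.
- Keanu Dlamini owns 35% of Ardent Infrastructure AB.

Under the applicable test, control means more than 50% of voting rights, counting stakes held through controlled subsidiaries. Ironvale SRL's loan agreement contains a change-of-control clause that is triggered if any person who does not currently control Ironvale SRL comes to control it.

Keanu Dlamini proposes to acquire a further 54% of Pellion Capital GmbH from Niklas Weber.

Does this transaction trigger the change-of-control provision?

Yes

The purchase adds only to Keanu's holdings (Niklas's stake shrinks), so Keanu is the only person who could newly come to control Ironvale.
Keanu holds 60% of Anchor, so Keanu controls Anchor.
Anchor holds 100% of Basalt, so Keanu controls Basalt.
Neither Keanu nor any entity Keanu controls holds any voting interest in Ironvale.
So before the transaction, Keanu does not control Ironvale.
After the purchase, Keanu's direct stake in Pellion rises to 18% + 54% = 72%, and Niklas's stake falls to 1%.
Keanu holds 72% of Pellion, so Keanu controls Pellion.
Pellion holds 100% of Ironvale, so Keanu controls Ironvale.
Keanu did not control Ironvale before and does after, so the clause is triggered.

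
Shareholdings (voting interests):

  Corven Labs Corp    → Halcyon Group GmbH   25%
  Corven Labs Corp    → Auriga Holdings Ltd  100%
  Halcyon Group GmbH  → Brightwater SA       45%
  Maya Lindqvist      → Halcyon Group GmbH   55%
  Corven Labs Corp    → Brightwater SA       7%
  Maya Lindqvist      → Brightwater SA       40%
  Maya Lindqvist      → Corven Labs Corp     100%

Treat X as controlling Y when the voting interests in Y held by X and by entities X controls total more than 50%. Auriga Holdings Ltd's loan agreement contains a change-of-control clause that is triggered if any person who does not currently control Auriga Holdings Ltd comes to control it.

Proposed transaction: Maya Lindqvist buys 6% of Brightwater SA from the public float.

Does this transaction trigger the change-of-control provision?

No

The purchase changes only Maya's holdings, so Maya is the only person who could newly come to control Auriga.
Maya holds 100% of Corven, so Maya controls Corven.
Corven holds 100% of Auriga, so Maya controls Auriga.
So Maya already controls Auriga before the transaction.
After the purchase, Maya's direct stake in Brightwater rises to 40% + 6% = 46%.
Maya controlled Auriga already, so this is not a new person acquiring control; every other person's position is unchanged or reduced.
No new person acquires control, so the clause is not triggered.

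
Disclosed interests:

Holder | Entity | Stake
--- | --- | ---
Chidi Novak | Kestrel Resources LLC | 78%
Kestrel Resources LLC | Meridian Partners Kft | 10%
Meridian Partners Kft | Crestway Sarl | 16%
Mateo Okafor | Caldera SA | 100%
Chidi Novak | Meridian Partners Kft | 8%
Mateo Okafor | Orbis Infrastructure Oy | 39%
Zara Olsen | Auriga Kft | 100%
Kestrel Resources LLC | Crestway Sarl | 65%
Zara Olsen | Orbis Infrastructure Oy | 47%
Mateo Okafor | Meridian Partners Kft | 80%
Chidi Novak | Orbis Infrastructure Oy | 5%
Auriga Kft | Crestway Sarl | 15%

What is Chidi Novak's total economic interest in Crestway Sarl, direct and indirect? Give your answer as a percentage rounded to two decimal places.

53.23%

Chidi reaches Crestway along 3 paths.
Via Kestrel: 78% × 65% = 50.7%.
Via Kestrel → Meridian: 78% × 10% × 16% = 1.248%.
Via Meridian: 8% × 16% = 1.28%.
Total: 50.7% + 1.248% + 1.28% = 53.228%.
Rounded: 53.23%.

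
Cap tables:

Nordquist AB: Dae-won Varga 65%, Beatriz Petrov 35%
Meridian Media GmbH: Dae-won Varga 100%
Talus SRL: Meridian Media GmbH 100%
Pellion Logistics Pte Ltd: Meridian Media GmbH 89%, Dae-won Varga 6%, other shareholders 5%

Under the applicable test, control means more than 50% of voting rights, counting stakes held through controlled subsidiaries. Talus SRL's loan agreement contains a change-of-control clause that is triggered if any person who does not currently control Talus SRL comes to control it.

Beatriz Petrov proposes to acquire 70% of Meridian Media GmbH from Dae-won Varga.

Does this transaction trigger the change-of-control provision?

Yes

The purchase adds only to Beatriz's holdings (Dae-won's stake shrinks), so Beatriz is the only person who could newly come to control Talus.
Beatriz's largest direct stake is 35% in Nordquist, which does not meet the threshold, so Beatriz controls no company.
Neither Beatriz nor any entity Beatriz controls holds any voting interest in Talus.
So before the transaction, Beatriz does not control Talus.
After the purchase, Beatriz holds 70% of Meridian directly, and Dae-won's stake falls to 30%.
Beatriz holds 70% of Meridian, so Beatriz controls Meridian.
Meridian holds 100% of Talus, so Beatriz controls Talus.
Beatriz did not control Talus before and does after, so the clause is triggered.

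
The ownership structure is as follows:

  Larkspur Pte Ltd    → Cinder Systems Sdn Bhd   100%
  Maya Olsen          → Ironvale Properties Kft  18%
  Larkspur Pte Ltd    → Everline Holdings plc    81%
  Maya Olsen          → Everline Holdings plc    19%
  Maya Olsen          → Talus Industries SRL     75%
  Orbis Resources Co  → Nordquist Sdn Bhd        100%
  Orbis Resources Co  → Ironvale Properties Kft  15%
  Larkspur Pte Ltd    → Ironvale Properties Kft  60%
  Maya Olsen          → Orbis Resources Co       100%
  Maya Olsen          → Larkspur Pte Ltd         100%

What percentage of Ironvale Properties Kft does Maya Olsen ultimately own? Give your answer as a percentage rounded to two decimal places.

Maya reaches Ironvale along 3 paths.
Via Larkspur: 100% × 60% = 60%.
Via Orbis: 100% × 15% = 15%.
Direct stake: 18% = 18%.
Total: 60% + 15% + 18% = 93%.
Rounded: 93.00%.

93.00%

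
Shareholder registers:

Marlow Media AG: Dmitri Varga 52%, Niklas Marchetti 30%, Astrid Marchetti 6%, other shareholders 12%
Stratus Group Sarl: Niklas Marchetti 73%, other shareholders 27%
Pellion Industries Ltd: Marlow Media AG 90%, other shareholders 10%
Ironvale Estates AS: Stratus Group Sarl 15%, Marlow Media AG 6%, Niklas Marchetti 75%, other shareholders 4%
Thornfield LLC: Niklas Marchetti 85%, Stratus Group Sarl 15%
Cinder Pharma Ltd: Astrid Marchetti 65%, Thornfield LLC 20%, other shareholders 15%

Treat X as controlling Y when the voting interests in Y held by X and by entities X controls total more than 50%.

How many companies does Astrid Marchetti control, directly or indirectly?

Astrid holds 65% of Cinder, so Astrid controls Cinder.
No other company's threshold is met.
Astrid controls 1 company.

1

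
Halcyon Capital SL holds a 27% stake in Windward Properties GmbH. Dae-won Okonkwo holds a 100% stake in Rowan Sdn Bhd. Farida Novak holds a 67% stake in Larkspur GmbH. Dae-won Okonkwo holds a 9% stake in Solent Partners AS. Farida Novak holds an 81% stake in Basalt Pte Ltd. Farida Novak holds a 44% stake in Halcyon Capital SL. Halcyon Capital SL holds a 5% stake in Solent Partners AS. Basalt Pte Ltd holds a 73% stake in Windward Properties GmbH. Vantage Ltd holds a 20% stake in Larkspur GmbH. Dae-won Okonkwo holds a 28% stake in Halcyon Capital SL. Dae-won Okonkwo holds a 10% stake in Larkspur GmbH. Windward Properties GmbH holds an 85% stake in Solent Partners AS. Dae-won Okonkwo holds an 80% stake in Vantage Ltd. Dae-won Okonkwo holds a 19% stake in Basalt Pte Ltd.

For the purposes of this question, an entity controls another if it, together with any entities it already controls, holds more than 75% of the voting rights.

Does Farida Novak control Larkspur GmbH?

Farida holds 81% of Basalt, so Farida controls Basalt.
In Larkspur, Farida's side holds only 67%, not > 75%.
So Farida does not control Larkspur.

No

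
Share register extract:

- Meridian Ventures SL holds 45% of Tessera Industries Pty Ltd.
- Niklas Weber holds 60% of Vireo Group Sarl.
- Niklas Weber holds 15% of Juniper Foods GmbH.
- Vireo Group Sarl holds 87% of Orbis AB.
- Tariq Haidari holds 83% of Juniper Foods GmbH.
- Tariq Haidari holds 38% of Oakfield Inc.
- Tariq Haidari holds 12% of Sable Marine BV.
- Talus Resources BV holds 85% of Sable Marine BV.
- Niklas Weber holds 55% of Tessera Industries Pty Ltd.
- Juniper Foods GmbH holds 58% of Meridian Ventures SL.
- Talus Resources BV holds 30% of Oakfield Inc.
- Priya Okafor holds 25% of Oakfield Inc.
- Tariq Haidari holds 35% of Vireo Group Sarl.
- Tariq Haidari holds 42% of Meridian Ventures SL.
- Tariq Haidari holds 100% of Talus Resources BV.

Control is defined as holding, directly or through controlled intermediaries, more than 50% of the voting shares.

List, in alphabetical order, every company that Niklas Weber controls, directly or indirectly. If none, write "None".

Orbis AB, Tessera Industries Pty Ltd, Vireo Group Sarl

Niklas holds 60% of Vireo, so Niklas controls Vireo.
Vireo holds 87% of Orbis, so Niklas controls Orbis.
Niklas holds 55% of Tessera, so Niklas controls Tessera.
No other company's threshold is met.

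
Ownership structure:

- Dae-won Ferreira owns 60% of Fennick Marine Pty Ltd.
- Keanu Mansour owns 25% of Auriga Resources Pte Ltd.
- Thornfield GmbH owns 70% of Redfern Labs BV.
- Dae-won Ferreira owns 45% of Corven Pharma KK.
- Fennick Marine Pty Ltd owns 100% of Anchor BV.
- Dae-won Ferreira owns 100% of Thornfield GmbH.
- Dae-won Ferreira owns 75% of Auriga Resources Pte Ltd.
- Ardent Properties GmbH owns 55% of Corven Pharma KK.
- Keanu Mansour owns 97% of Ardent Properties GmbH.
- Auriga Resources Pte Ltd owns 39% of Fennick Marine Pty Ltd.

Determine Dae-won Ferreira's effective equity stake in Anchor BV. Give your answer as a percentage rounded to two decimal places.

89.25%

Dae-won reaches Anchor along 2 paths.
Via Fennick: 60% × 100% = 60%.
Via Auriga → Fennick: 75% × 39% × 100% = 29.25%.
Total: 60% + 29.25% = 89.25%.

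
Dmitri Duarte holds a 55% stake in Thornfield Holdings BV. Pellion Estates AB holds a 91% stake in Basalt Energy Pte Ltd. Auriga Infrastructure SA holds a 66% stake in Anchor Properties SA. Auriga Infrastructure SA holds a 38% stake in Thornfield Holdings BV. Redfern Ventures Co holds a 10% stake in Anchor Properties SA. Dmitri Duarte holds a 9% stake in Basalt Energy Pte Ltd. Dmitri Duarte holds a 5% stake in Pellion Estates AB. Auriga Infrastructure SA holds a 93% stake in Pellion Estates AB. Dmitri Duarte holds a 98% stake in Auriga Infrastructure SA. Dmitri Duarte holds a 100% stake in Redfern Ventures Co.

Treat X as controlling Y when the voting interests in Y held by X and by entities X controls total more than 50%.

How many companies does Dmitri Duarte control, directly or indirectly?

Dmitri holds 98% of Auriga, so Dmitri controls Auriga.
Dmitri and Auriga together hold 55% + 38% = 93% of Thornfield, so Dmitri controls Thornfield.
Auriga and Dmitri together hold 93% + 5% = 98% of Pellion, so Dmitri controls Pellion.
Dmitri holds 100% of Redfern, so Dmitri controls Redfern.
Pellion and Dmitri together hold 91% + 9% = 100% of Basalt, so Dmitri controls Basalt.
Auriga and Redfern together hold 66% + 10% = 76% of Anchor, so Dmitri controls Anchor.
Dmitri controls 6 companies.

6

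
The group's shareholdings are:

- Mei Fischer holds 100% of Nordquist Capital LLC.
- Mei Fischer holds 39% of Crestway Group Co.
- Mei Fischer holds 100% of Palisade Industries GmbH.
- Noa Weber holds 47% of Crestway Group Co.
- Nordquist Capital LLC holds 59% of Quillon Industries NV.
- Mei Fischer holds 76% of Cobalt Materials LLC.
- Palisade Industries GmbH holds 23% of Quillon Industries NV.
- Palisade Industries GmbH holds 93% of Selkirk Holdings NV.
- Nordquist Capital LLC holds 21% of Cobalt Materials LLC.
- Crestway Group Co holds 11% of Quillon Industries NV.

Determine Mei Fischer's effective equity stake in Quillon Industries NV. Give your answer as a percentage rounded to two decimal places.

Mei reaches Quillon along 3 paths.
Via Nordquist: 100% × 59% = 59%.
Via Crestway: 39% × 11% = 4.29%.
Via Palisade: 100% × 23% = 23%.
Total: 59% + 4.29% + 23% = 86.29%.

86.29%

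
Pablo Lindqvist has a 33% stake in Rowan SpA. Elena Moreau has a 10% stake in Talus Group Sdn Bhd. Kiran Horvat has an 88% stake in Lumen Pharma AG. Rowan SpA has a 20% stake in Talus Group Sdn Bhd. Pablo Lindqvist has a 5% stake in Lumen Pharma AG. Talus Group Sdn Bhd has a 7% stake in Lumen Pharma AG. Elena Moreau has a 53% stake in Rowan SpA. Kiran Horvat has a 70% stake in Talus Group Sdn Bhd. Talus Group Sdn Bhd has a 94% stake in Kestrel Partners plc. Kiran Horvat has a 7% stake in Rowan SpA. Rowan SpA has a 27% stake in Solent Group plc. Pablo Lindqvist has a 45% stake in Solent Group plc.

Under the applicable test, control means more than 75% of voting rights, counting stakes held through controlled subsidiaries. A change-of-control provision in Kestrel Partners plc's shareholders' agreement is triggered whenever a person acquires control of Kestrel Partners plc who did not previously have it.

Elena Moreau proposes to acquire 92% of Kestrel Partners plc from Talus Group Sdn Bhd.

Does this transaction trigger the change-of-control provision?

Yes

The purchase adds only to Elena's holdings (Talus's stake shrinks), so Elena is the only person who could newly come to control Kestrel.
Elena's largest direct stake is 53% in Rowan, which does not meet the threshold, so Elena controls no company.
Neither Elena nor any entity Elena controls holds any voting interest in Kestrel.
So before the transaction, Elena does not control Kestrel.
After the purchase, Elena holds 92% of Kestrel directly, and Talus's stake falls to 2%.
Elena holds 92% of Kestrel, so Elena controls Kestrel.
Elena did not control Kestrel before and does after, so the clause is triggered.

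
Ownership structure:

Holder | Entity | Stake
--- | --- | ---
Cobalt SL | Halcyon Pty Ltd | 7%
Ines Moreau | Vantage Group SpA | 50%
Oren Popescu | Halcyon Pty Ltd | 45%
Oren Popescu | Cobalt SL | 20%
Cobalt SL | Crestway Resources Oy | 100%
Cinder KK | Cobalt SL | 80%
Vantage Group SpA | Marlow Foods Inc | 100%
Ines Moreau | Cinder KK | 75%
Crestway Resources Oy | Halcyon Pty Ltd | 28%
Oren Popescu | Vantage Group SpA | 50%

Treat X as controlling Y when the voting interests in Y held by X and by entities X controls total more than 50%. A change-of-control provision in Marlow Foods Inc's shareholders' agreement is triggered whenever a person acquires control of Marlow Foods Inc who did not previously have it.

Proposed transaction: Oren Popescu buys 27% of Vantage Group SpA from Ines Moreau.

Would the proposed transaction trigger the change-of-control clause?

The purchase adds only to Oren's holdings (Ines's stake shrinks), so Oren is the only person who could newly come to control Marlow.
Oren's largest direct stake is 50% in Vantage, which does not meet the threshold, so Oren controls no company.
Neither Oren nor any entity Oren controls holds any voting interest in Marlow.
So before the transaction, Oren does not control Marlow.
After the purchase, Oren's direct stake in Vantage rises to 50% + 27% = 77%, and Ines's stake falls to 23%.
Oren holds 77% of Vantage, so Oren controls Vantage.
Vantage holds 100% of Marlow, so Oren controls Marlow.
Oren did not control Marlow before and does after, so the clause is triggered.

Yes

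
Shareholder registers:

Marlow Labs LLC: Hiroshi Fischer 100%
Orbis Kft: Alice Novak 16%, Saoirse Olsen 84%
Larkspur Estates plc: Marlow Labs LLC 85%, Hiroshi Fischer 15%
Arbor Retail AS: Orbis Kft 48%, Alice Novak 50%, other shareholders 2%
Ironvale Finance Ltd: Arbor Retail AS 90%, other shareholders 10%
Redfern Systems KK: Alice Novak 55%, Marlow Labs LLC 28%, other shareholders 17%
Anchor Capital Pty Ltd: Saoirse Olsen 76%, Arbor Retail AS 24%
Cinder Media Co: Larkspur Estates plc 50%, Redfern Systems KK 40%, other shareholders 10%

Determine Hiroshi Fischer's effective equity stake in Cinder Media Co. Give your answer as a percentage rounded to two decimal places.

Hiroshi reaches Cinder along 3 paths.
Via Marlow → Larkspur: 100% × 85% × 50% = 42.5%.
Via Larkspur: 15% × 50% = 7.5%.
Via Marlow → Redfern: 100% × 28% × 40% = 11.2%.
Total: 42.5% + 7.5% + 11.2% = 61.2%.
Rounded: 61.20%.

61.20%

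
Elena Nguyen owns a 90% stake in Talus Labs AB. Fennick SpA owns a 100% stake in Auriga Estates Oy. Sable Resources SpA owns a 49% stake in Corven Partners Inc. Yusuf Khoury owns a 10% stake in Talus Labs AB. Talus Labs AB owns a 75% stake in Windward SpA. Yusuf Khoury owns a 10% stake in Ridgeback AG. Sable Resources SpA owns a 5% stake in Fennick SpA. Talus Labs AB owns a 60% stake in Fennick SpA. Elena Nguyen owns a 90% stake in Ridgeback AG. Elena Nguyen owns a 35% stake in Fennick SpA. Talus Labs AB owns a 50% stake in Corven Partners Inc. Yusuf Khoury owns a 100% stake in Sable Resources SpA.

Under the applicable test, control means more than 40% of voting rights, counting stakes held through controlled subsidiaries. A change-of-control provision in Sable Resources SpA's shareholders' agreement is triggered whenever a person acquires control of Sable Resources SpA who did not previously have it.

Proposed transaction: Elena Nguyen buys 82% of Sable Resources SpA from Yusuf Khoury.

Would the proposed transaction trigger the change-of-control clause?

The purchase adds only to Elena's holdings (Yusuf's stake shrinks), so Elena is the only person who could newly come to control Sable.
Elena holds 90% of Talus, so Elena controls Talus.
Talus holds 75% of Windward, so Elena controls Windward.
Elena holds 90% of Ridgeback, so Elena controls Ridgeback.
Talus holds 50% of Corven, so Elena controls Corven.
Elena and Talus together hold 35% + 60% = 95% of Fennick, so Elena controls Fennick.
Fennick holds 100% of Auriga, so Elena controls Auriga.
Neither Elena nor any entity Elena controls holds any voting interest in Sable.
So before the transaction, Elena does not control Sable.
After the purchase, Elena holds 82% of Sable directly, and Yusuf's stake falls to 18%.
Elena holds 82% of Sable, so Elena controls Sable.
Elena did not control Sable before and does after, so the clause is triggered.

Yes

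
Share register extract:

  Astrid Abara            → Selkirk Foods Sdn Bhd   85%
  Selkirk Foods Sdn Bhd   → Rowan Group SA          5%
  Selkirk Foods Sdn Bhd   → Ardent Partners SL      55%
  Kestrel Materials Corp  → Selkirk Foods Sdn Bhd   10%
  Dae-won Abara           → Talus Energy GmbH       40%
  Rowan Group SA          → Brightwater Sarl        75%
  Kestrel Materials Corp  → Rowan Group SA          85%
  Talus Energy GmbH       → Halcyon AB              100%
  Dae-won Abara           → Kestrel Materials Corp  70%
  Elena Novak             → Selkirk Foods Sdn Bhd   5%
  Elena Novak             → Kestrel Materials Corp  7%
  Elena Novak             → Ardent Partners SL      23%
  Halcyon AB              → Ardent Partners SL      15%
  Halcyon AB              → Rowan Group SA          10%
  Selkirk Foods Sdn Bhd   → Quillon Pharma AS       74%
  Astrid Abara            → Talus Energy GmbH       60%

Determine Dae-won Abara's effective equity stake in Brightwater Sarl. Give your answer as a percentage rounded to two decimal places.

47.89%

Dae-won reaches Brightwater along 3 paths.
Via Kestrel → Selkirk → Rowan: 70% × 10% × 5% × 75% = 0.2625%.
Via Talus → Halcyon → Rowan: 40% × 100% × 10% × 75% = 3%.
Via Kestrel → Rowan: 70% × 85% × 75% = 44.625%.
Total: 0.2625% + 3% + 44.625% = 47.8875%.
Rounded: 47.89%.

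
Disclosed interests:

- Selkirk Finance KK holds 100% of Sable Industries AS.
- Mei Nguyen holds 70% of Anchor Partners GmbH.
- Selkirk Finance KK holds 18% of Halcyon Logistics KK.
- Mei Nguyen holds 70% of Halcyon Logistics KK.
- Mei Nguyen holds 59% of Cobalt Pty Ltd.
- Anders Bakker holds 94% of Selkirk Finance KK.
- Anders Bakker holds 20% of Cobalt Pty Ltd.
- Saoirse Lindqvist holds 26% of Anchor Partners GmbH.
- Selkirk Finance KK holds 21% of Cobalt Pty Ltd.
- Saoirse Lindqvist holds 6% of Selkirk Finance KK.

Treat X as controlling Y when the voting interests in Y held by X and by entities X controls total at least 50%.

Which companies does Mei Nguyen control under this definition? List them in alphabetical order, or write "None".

Anchor Partners GmbH, Cobalt Pty Ltd, Halcyon Logistics KK

Mei holds 70% of Anchor, so Mei controls Anchor.
Mei holds 70% of Halcyon, so Mei controls Halcyon.
Mei holds 59% of Cobalt, so Mei controls Cobalt.
No other company's threshold is met.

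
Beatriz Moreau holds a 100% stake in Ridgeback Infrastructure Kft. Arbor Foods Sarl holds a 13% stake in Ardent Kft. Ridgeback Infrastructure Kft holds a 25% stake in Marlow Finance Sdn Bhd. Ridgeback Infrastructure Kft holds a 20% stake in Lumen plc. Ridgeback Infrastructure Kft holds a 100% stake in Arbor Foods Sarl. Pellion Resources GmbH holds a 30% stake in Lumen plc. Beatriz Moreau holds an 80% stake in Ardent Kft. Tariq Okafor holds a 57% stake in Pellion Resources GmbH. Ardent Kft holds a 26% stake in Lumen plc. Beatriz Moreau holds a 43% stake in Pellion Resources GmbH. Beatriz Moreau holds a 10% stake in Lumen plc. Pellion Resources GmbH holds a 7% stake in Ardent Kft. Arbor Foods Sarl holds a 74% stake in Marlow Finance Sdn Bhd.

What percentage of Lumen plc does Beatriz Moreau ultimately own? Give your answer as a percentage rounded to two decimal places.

Beatriz reaches Lumen along 6 paths.
Via Ridgeback: 100% × 20% = 20%.
Via Ardent: 80% × 26% = 20.8%.
Via Ridgeback → Arbor → Ardent: 100% × 100% × 13% × 26% = 3.38%.
Via Pellion → Ardent: 43% × 7% × 26% = 0.7826%.
Via Pellion: 43% × 30% = 12.9%.
Direct stake: 10% = 10%.
Total: 20% + 20.8% + 3.38% + 0.7826% + 12.9% + 10% = 67.8626%.
Rounded: 67.86%.

67.86%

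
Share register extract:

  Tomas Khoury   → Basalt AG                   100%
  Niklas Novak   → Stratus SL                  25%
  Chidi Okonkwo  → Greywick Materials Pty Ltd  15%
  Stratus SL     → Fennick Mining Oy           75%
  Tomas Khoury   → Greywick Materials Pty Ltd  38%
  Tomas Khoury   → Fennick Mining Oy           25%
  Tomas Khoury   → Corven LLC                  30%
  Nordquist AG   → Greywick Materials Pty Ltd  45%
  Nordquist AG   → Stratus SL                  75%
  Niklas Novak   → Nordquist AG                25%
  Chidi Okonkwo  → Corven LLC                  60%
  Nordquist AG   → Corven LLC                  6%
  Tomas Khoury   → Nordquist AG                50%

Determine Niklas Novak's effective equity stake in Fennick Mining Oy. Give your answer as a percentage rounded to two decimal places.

32.81%

Niklas reaches Fennick along 2 paths.
Via Nordquist → Stratus: 25% × 75% × 75% = 14.0625%.
Via Stratus: 25% × 75% = 18.75%.
Total: 14.0625% + 18.75% = 32.8125%.
Rounded: 32.81%.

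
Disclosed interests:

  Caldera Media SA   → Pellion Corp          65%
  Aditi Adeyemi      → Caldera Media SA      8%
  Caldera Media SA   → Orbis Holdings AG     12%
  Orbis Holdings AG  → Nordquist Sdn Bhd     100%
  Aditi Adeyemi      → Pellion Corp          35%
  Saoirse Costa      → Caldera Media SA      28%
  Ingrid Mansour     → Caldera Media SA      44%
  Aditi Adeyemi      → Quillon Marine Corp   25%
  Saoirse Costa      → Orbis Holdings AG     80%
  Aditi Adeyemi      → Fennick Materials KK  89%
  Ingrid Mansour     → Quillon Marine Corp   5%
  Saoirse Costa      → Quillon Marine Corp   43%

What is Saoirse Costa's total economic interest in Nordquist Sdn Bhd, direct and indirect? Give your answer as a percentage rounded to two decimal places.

83.36%

Saoirse reaches Nordquist along 2 paths.
Via Orbis: 80% × 100% = 80%.
Via Caldera → Orbis: 28% × 12% × 100% = 3.36%.
Total: 80% + 3.36% = 83.36%.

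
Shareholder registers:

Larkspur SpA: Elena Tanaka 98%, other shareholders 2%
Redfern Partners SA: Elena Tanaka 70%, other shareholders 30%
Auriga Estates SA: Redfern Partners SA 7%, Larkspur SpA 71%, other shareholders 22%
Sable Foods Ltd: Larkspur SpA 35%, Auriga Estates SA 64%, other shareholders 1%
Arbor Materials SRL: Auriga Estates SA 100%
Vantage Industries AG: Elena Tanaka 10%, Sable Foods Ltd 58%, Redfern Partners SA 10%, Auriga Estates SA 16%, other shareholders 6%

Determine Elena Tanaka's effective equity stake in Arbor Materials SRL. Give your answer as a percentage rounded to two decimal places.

74.48%

Elena reaches Arbor along 2 paths.
Via Redfern → Auriga: 70% × 7% × 100% = 4.9%.
Via Larkspur → Auriga: 98% × 71% × 100% = 69.58%.
Total: 4.9% + 69.58% = 74.48%.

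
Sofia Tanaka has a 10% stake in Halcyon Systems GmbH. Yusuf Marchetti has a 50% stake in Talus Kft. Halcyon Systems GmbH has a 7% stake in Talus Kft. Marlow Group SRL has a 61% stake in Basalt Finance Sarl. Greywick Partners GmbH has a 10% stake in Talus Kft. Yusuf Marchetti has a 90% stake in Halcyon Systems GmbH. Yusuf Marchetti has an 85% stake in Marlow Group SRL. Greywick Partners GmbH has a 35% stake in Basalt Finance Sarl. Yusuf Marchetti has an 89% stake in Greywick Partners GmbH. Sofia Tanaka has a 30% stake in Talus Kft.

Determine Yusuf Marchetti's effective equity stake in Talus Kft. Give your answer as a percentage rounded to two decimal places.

65.20%

Yusuf reaches Talus along 3 paths.
Direct stake: 50% = 50%.
Via Greywick: 89% × 10% = 8.9%.
Via Halcyon: 90% × 7% = 6.3%.
Total: 50% + 8.9% + 6.3% = 65.2%.
Rounded: 65.20%.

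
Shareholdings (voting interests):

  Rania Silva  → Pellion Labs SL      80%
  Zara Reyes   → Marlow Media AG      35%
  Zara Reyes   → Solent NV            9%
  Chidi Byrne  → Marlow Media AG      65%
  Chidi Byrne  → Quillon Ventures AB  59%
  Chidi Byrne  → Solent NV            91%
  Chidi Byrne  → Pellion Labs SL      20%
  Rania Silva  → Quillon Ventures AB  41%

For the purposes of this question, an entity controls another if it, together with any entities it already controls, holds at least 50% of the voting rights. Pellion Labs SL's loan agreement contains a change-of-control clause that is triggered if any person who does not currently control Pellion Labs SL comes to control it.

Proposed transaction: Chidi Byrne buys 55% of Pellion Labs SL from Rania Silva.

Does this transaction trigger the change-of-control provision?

The purchase adds only to Chidi's holdings (Rania's stake shrinks), so Chidi is the only person who could newly come to control Pellion.
Chidi holds 65% of Marlow, so Chidi controls Marlow.
Chidi holds 91% of Solent, so Chidi controls Solent.
Chidi holds 59% of Quillon, so Chidi controls Quillon.
In Pellion, Chidi's side holds only 20%, not ≥ 50%.
So before the transaction, Chidi does not control Pellion.
After the purchase, Chidi's direct stake in Pellion rises to 20% + 55% = 75%, and Rania's stake falls to 25%.
Chidi holds 75% of Pellion, so Chidi controls Pellion.
Chidi did not control Pellion before and does after, so the clause is triggered.

Yes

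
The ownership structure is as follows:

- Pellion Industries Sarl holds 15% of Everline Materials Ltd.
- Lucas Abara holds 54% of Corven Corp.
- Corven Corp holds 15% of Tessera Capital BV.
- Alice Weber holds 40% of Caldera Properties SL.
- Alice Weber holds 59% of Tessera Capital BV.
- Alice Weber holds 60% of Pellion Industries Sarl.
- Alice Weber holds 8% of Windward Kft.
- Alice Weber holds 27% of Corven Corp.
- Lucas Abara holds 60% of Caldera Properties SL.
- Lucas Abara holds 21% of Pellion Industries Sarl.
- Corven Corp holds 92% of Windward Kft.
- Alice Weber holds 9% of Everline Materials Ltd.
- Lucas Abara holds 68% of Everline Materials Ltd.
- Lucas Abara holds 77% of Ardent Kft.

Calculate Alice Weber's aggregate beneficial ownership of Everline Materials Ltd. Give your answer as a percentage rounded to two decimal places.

18.00%

Alice reaches Everline along 2 paths.
Via Pellion: 60% × 15% = 9%.
Direct stake: 9% = 9%.
Total: 9% + 9% = 18%.
Rounded: 18.00%.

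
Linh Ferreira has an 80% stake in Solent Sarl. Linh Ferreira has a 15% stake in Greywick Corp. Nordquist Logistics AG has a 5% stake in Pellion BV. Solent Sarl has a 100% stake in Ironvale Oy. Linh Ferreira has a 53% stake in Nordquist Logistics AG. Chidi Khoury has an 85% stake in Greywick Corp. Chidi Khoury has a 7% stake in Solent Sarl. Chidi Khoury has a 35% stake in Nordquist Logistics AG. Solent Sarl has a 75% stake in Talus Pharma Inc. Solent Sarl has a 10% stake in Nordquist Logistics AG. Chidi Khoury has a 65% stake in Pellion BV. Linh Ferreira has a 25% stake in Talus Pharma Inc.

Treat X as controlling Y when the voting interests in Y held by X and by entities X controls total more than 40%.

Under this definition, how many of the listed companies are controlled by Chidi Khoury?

Chidi holds 65% of Pellion, so Chidi controls Pellion.
Chidi holds 85% of Greywick, so Chidi controls Greywick.
No other company's threshold is met.
Chidi controls 2 companies.

2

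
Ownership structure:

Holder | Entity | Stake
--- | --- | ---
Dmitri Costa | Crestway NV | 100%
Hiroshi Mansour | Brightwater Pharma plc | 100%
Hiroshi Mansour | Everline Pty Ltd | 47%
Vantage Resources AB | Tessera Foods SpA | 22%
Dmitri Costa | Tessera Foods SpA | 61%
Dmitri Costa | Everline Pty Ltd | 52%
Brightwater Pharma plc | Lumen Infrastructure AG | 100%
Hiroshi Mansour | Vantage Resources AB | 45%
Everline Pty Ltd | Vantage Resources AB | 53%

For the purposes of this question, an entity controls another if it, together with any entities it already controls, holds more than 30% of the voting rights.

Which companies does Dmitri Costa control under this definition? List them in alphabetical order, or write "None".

Crestway NV, Everline Pty Ltd, Tessera Foods SpA, Vantage Resources AB

Dmitri holds 52% of Everline, so Dmitri controls Everline.
Everline holds 53% of Vantage, so Dmitri controls Vantage.
Dmitri and Vantage together hold 61% + 22% = 83% of Tessera, so Dmitri controls Tessera.
Dmitri holds 100% of Crestway, so Dmitri controls Crestway.
No other company's threshold is met.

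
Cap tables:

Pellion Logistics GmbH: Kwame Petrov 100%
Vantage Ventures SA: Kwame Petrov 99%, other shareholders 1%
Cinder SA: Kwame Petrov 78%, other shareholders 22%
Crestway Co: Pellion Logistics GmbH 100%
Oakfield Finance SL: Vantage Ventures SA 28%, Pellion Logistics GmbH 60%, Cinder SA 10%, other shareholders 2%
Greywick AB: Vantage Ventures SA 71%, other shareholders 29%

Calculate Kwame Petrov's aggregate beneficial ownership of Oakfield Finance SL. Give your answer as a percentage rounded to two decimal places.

95.52%

Kwame reaches Oakfield along 3 paths.
Via Vantage: 99% × 28% = 27.72%.
Via Pellion: 100% × 60% = 60%.
Via Cinder: 78% × 10% = 7.8%.
Total: 27.72% + 60% + 7.8% = 95.52%.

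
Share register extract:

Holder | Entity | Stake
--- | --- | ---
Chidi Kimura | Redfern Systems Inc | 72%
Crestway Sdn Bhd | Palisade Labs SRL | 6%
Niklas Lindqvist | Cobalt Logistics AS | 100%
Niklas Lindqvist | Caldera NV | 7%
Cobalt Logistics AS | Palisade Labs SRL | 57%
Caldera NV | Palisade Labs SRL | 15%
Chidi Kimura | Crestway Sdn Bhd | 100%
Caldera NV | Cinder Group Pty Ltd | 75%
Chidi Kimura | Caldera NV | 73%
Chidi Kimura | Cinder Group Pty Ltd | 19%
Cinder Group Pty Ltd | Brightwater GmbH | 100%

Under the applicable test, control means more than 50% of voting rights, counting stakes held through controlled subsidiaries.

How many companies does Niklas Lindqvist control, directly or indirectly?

Niklas holds 100% of Cobalt, so Niklas controls Cobalt.
Cobalt holds 57% of Palisade, so Niklas controls Palisade.
No other company's threshold is met.
Niklas controls 2 companies.

2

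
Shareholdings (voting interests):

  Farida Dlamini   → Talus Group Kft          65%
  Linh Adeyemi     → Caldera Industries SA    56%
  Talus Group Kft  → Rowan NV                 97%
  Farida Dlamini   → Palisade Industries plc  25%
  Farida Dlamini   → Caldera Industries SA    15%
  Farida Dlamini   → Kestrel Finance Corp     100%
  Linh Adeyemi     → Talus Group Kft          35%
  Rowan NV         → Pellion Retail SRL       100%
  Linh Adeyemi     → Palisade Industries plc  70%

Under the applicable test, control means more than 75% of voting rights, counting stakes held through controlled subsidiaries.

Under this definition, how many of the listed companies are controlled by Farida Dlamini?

1

Farida holds 100% of Kestrel, so Farida controls Kestrel.
No other company's threshold is met.
Farida controls 1 company.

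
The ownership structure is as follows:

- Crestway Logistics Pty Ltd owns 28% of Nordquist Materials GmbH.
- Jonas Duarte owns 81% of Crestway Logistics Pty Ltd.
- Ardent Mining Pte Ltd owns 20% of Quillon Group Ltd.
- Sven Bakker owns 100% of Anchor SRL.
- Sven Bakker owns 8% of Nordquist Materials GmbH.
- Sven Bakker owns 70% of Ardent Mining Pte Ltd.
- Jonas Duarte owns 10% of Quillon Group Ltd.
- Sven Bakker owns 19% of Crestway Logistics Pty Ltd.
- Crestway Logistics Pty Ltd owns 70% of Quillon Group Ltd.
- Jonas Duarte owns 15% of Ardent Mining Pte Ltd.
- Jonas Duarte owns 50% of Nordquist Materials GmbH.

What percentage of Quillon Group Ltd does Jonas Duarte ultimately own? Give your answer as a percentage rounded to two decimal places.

69.70%

Jonas reaches Quillon along 3 paths.
Direct stake: 10% = 10%.
Via Crestway: 81% × 70% = 56.7%.
Via Ardent: 15% × 20% = 3%.
Total: 10% + 56.7% + 3% = 69.7%.
Rounded: 69.70%.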